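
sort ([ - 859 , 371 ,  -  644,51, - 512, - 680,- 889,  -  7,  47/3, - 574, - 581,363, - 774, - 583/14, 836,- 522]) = [  -  889, - 859,  -  774, - 680 , - 644,-581,- 574,- 522, - 512, - 583/14,- 7,47/3,51,  363, 371,836 ] 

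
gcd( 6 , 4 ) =2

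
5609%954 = 839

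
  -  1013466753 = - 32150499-981316254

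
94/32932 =47/16466 = 0.00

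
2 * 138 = 276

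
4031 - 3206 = 825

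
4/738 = 2/369 = 0.01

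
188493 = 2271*83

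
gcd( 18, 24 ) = 6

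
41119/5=8223 + 4/5 = 8223.80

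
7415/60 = 1483/12= 123.58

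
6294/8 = 3147/4 = 786.75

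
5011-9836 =  -  4825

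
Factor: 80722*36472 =2944092784 = 2^4*47^1*97^1*40361^1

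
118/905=118/905 = 0.13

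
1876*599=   1123724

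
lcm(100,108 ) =2700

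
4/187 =4/187 = 0.02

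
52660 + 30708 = 83368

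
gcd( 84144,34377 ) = 3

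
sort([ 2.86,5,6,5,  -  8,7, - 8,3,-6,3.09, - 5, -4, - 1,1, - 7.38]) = [  -  8, - 8, - 7.38,-6, - 5,-4, - 1,1,2.86,  3, 3.09, 5, 5,6,7]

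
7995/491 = 16 +139/491=16.28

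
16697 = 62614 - 45917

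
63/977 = 63/977 = 0.06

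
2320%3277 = 2320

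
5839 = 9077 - 3238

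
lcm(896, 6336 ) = 88704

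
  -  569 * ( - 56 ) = 31864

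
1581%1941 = 1581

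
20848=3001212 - 2980364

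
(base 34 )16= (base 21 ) 1j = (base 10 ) 40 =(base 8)50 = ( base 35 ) 15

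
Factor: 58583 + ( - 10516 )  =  71^1 * 677^1 = 48067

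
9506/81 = 117 + 29/81 =117.36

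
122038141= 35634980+86403161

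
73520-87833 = -14313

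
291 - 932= - 641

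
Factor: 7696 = 2^4*13^1*37^1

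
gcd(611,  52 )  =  13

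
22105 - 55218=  - 33113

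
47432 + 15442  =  62874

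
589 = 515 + 74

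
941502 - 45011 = 896491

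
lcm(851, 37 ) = 851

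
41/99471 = 41/99471 = 0.00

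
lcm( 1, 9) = 9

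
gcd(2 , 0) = 2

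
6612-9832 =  - 3220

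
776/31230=388/15615 = 0.02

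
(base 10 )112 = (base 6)304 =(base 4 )1300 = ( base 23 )4K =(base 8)160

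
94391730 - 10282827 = 84108903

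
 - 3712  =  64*( - 58) 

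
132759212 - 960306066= - 827546854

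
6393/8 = 6393/8  =  799.12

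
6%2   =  0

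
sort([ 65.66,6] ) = [ 6 , 65.66 ]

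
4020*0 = 0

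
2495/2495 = 1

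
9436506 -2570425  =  6866081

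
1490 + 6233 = 7723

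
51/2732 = 51/2732 = 0.02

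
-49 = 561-610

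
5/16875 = 1/3375=0.00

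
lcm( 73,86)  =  6278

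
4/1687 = 4/1687 = 0.00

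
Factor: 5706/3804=3/2 = 2^(  -  1 )*3^1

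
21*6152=129192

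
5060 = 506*10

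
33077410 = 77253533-44176123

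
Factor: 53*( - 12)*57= - 2^2*3^2*19^1*53^1 = - 36252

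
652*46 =29992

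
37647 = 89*423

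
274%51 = 19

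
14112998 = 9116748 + 4996250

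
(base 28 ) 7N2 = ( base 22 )CEI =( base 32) 5vm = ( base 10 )6134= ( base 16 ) 17F6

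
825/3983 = 825/3983  =  0.21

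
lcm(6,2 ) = 6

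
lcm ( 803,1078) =78694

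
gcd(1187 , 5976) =1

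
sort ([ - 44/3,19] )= [ - 44/3, 19]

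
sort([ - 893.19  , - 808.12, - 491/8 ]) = [ - 893.19, - 808.12,-491/8 ] 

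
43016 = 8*5377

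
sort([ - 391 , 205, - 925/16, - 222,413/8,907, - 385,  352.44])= [ - 391  , - 385, - 222, - 925/16, 413/8,205,352.44, 907]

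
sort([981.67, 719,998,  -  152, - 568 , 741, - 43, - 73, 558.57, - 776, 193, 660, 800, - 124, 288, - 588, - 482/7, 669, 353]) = [ - 776, - 588,- 568,-152,  -  124, - 73,-482/7, - 43,193,288, 353 , 558.57, 660, 669,719 , 741, 800, 981.67,998 ]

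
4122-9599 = -5477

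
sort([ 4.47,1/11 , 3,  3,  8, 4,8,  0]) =[0, 1/11,3,3, 4,4.47, 8, 8]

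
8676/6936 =723/578 =1.25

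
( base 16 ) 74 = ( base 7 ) 224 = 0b1110100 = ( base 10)116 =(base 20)5G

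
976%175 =101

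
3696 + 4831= 8527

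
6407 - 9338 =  - 2931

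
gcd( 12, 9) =3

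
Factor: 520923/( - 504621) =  - 3^ ( - 1)*19^1 * 37^1*227^( - 1 ) = - 703/681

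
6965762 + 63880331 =70846093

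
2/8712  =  1/4356=0.00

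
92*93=8556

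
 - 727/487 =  - 727/487  =  - 1.49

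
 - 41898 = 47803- 89701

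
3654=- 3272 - - 6926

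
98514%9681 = 1704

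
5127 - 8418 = - 3291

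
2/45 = 2/45 = 0.04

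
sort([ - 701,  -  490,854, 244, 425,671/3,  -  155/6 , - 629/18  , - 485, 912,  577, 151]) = [ - 701, - 490, - 485,- 629/18, - 155/6, 151,671/3 , 244, 425, 577, 854,  912 ] 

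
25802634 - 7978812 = 17823822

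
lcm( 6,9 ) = 18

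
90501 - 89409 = 1092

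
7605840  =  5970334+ 1635506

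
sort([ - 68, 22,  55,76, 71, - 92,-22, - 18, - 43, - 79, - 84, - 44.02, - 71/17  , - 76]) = [ - 92, - 84, - 79, - 76, - 68, - 44.02,- 43,  -  22, - 18, - 71/17, 22,55,71, 76] 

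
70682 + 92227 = 162909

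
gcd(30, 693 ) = 3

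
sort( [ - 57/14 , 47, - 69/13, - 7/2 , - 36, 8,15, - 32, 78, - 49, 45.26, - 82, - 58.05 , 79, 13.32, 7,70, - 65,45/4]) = [ - 82, - 65 , - 58.05,-49, - 36, - 32, - 69/13,- 57/14, - 7/2 , 7,  8, 45/4, 13.32, 15, 45.26, 47,70  ,  78, 79] 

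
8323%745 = 128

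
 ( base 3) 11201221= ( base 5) 102304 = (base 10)3454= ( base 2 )110101111110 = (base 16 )d7e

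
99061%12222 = 1285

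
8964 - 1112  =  7852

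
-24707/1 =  - 24707 = - 24707.00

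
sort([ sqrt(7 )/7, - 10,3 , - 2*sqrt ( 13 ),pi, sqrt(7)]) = [  -  10,- 2* sqrt(  13 ) , sqrt(7)/7,sqrt(7),3,pi]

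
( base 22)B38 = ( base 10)5398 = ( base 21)c51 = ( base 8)12426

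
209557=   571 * 367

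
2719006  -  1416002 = 1303004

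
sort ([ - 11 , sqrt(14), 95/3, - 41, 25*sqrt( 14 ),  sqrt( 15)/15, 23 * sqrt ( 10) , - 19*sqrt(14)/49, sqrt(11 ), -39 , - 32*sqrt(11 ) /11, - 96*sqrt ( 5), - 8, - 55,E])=[-96 * sqrt(5), - 55, - 41, - 39, - 11, - 32*sqrt ( 11)/11, - 8, - 19 * sqrt ( 14 )/49, sqrt ( 15 ) /15, E, sqrt( 11),  sqrt( 14), 95/3,23*sqrt(10), 25*sqrt(14) ]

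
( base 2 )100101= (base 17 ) 23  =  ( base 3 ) 1101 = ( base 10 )37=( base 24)1d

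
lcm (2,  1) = 2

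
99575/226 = 440+ 135/226 = 440.60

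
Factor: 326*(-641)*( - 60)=2^3*3^1*5^1*163^1*641^1=12537960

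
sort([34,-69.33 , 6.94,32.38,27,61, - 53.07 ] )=[ - 69.33, - 53.07,6.94, 27,32.38, 34,61 ]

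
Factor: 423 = 3^2*47^1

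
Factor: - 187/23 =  - 11^1*17^1*23^ ( - 1)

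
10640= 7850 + 2790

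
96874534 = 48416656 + 48457878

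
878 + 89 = 967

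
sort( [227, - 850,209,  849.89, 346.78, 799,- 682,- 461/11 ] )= [ - 850, - 682 , - 461/11,209,227, 346.78  ,  799, 849.89]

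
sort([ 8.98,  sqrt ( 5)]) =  [ sqrt(5), 8.98]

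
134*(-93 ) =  - 12462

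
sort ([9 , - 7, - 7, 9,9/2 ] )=[ - 7, - 7, 9/2,  9,9 ] 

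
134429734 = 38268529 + 96161205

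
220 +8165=8385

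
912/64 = 57/4 = 14.25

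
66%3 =0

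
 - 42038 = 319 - 42357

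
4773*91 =434343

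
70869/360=23623/120= 196.86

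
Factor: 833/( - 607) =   -  7^2 *17^1 * 607^ ( - 1) 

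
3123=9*347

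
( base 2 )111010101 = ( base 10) 469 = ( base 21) 117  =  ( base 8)725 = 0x1d5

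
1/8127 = 1/8127 = 0.00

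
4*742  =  2968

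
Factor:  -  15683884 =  - 2^2*23^1*227^1*751^1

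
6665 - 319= 6346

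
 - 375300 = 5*(  -  75060 )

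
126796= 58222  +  68574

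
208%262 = 208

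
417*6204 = 2587068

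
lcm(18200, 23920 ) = 837200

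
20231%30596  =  20231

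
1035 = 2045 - 1010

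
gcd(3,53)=1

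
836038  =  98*8531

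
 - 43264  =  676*(  -  64)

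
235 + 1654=1889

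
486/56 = 8 + 19/28= 8.68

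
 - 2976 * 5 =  - 14880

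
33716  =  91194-57478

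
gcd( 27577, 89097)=1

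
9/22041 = 1/2449 = 0.00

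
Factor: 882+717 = 3^1*13^1*  41^1 = 1599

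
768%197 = 177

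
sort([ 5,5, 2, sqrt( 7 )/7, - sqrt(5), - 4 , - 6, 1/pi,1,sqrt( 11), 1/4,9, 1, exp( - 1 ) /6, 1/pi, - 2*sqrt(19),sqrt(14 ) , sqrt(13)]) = [ - 2*sqrt( 19), - 6,- 4, - sqrt( 5), exp( - 1)/6,1/4, 1/pi, 1/pi, sqrt( 7)/7, 1, 1, 2, sqrt( 11), sqrt( 13), sqrt( 14),5 , 5,  9 ] 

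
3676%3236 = 440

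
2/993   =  2/993=0.00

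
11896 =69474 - 57578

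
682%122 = 72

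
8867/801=8867/801=   11.07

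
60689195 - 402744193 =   -  342054998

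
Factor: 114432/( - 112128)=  - 2^ (-1 )*73^( - 1 )*149^1= - 149/146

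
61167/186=328 + 53/62 =328.85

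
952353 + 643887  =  1596240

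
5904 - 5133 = 771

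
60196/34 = 1770 + 8/17 = 1770.47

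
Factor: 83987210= 2^1 * 5^1*8398721^1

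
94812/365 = 94812/365 = 259.76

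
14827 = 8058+6769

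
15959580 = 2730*5846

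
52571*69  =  3627399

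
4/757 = 4/757  =  0.01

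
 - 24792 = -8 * 3099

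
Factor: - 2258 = - 2^1*1129^1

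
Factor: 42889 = 7^1*11^1 * 557^1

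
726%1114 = 726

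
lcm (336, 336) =336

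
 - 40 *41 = - 1640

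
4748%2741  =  2007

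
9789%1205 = 149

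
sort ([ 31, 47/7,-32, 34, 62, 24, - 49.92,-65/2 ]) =[ -49.92,-65/2 , - 32,  47/7,24, 31, 34, 62]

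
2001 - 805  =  1196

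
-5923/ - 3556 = 1 + 2367/3556 = 1.67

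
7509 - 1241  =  6268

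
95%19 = 0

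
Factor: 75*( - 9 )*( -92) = 2^2 *3^3*5^2*23^1 = 62100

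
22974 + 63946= 86920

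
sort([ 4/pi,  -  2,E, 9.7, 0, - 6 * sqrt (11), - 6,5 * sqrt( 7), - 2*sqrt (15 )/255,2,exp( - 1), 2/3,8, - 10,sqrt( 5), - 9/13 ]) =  [ - 6 * sqrt(11), - 10,  -  6, - 2 , - 9/13, - 2 * sqrt(15)/255 , 0,exp( - 1),2/3,4/pi,2  ,  sqrt(5 ), E , 8, 9.7, 5 * sqrt( 7) ] 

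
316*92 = 29072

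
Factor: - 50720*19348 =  - 981330560 = - 2^7*5^1*7^1*317^1*691^1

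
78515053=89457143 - 10942090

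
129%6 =3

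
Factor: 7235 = 5^1 *1447^1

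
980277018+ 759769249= 1740046267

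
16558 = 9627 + 6931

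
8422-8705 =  - 283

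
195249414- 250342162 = - 55092748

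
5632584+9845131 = 15477715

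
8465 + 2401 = 10866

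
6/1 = 6 = 6.00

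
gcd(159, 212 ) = 53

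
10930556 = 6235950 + 4694606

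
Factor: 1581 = 3^1*17^1*31^1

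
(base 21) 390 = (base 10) 1512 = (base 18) 4c0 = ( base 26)264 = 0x5E8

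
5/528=5/528 = 0.01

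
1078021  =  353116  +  724905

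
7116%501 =102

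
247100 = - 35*( - 7060) 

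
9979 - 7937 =2042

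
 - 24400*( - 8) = 195200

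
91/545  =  91/545 = 0.17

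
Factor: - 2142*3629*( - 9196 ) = 2^3*3^2*7^1*11^2*17^1*19^2* 191^1 = 71483432328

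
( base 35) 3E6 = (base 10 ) 4171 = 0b1000001001011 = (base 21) 99D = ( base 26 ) 64b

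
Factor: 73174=2^1*36587^1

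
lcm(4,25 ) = 100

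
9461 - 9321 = 140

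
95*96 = 9120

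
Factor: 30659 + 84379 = 115038 = 2^1*3^2*7^1 * 11^1*83^1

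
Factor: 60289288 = 2^3*229^1*32909^1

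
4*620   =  2480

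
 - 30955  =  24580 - 55535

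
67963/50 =1359  +  13/50 = 1359.26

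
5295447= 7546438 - 2250991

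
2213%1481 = 732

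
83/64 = 83/64 = 1.30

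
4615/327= 4615/327  =  14.11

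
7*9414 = 65898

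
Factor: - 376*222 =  - 83472 = - 2^4*3^1*37^1*47^1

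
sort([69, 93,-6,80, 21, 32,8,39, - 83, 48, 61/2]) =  [ - 83,  -  6 , 8, 21, 61/2,  32, 39, 48, 69, 80,93 ]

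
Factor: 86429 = 7^1*12347^1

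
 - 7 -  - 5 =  - 2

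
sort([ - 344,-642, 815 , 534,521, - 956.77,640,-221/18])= [ - 956.77,-642,-344, - 221/18,521 , 534,  640,815 ] 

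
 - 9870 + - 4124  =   - 13994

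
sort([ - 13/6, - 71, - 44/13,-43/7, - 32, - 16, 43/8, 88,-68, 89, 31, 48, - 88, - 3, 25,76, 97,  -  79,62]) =[ - 88, - 79, - 71,-68 ,-32, - 16, - 43/7,  -  44/13,  -  3, - 13/6, 43/8,25, 31, 48, 62,76, 88, 89, 97]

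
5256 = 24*219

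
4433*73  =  323609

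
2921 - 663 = 2258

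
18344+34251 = 52595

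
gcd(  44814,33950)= 1358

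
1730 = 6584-4854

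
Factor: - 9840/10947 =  - 80/89 = - 2^4*5^1 * 89^( - 1 ) 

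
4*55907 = 223628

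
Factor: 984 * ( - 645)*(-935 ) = 2^3 * 3^2*5^2*11^1*17^1 * 41^1*43^1 = 593425800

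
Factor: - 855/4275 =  - 5^(  -  1) = -1/5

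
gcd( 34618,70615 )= 1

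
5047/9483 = 5047/9483 = 0.53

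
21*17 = 357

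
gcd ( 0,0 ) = 0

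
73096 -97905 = -24809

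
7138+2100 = 9238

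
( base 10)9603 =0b10010110000011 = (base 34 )8af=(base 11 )7240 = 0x2583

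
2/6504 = 1/3252 = 0.00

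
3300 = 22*150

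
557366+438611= 995977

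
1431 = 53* 27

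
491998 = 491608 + 390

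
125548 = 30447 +95101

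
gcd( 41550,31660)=10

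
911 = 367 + 544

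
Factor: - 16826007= - 3^1*11^1 *509879^1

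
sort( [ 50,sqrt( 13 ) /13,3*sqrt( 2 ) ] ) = [ sqrt( 13 ) /13,3*sqrt(2 ), 50] 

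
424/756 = 106/189 = 0.56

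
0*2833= 0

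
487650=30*16255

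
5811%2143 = 1525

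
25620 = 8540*3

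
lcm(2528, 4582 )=73312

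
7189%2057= 1018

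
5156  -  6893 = -1737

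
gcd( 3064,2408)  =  8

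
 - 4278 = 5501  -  9779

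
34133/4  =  34133/4 = 8533.25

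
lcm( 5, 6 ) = 30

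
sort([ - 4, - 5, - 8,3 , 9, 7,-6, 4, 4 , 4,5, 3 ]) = [-8, - 6, - 5, - 4 , 3, 3,  4,4,4 , 5,7 , 9 ] 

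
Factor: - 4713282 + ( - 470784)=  - 5184066=-2^1*3^1*864011^1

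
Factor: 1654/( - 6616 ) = -2^ (  -  2 )  =  - 1/4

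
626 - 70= 556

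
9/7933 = 9/7933 = 0.00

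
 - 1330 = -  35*38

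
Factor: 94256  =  2^4*43^1 * 137^1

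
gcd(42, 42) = 42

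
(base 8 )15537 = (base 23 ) D5F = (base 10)7007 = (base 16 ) 1B5F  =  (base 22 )EAB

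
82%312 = 82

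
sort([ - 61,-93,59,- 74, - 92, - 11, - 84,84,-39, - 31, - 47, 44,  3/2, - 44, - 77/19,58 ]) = [ - 93 ,-92,- 84, - 74,-61,- 47, - 44,  -  39, - 31,-11, - 77/19, 3/2, 44,58,59,84 ] 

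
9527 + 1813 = 11340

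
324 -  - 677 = 1001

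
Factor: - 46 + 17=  - 29= - 29^1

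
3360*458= 1538880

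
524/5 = 104+4/5 = 104.80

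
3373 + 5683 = 9056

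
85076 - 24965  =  60111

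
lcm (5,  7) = 35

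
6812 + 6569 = 13381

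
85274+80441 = 165715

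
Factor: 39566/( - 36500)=  -  2^( - 1)*5^(-3)*271^1  =  -271/250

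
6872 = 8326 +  - 1454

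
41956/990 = 42+188/495 = 42.38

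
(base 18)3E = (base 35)1X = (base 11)62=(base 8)104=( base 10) 68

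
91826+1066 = 92892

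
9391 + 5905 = 15296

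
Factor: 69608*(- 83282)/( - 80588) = 1449273364/20147 = 2^2*7^1* 11^1*113^1*20147^( - 1)*41641^1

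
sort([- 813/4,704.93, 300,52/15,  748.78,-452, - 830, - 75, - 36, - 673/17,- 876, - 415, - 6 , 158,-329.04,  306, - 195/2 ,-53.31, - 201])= [-876, - 830 , -452, - 415,-329.04, - 813/4, - 201, - 195/2, - 75 ,- 53.31, - 673/17, - 36, - 6,52/15, 158,300, 306, 704.93 , 748.78 ] 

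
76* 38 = 2888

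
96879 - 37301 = 59578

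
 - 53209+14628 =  - 38581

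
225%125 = 100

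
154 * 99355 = 15300670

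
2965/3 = 2965/3 = 988.33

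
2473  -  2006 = 467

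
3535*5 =17675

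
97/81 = 97/81 = 1.20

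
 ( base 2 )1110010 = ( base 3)11020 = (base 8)162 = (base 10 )114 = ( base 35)39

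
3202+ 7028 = 10230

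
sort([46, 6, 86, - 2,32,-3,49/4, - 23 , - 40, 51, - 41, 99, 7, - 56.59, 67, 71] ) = [ - 56.59, - 41,-40, - 23 , - 3,-2, 6, 7,  49/4,  32, 46,51 , 67, 71,86, 99]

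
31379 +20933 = 52312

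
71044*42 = 2983848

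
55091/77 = 55091/77 =715.47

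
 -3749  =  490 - 4239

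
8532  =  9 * 948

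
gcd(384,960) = 192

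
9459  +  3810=13269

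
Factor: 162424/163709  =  632/637 = 2^3*7^( - 2 ) * 13^(-1 )*79^1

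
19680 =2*9840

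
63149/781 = 80 + 669/781=   80.86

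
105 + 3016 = 3121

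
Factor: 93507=3^1*71^1*439^1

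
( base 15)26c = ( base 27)kc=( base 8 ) 1050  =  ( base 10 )552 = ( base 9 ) 673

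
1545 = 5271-3726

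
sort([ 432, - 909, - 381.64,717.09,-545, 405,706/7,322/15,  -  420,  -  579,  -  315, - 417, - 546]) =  [ - 909 , - 579, - 546,-545,  -  420, -417, - 381.64, -315,322/15,706/7 , 405,432,717.09 ]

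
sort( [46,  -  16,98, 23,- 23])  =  [-23 , - 16,23,46, 98] 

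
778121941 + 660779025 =1438900966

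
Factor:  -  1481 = -1481^1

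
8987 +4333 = 13320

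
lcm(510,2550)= 2550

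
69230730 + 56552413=125783143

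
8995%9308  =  8995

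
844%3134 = 844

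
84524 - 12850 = 71674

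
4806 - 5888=-1082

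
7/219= 7/219= 0.03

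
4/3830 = 2/1915 = 0.00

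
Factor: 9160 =2^3 *5^1*229^1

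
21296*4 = 85184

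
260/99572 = 65/24893 = 0.00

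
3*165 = 495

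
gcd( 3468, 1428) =204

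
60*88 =5280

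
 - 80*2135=-170800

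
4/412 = 1/103=0.01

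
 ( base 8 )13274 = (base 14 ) 219a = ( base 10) 5820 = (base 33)5BC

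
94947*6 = 569682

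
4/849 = 4/849 = 0.00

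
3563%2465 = 1098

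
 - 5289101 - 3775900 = -9065001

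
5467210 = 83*65870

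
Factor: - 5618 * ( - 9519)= 53477742 = 2^1*3^1 * 19^1*  53^2*167^1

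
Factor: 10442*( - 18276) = - 190837992 = -2^3*3^1 *23^1*227^1*1523^1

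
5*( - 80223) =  - 401115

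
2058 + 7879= 9937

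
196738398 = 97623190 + 99115208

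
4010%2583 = 1427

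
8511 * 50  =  425550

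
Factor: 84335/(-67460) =-2^( - 2)*101^1*167^1*3373^( - 1) = - 16867/13492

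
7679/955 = 7679/955 = 8.04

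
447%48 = 15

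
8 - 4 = 4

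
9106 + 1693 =10799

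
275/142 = 1 + 133/142=1.94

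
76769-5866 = 70903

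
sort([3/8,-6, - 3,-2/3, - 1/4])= [ - 6, - 3, - 2/3, - 1/4, 3/8 ]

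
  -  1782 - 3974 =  - 5756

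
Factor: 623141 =383^1 * 1627^1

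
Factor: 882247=882247^1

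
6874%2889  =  1096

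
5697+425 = 6122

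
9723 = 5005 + 4718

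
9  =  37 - 28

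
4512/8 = 564 = 564.00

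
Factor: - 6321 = - 3^1*7^2*43^1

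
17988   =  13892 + 4096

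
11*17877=196647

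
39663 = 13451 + 26212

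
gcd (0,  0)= 0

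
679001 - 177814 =501187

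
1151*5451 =6274101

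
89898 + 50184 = 140082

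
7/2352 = 1/336= 0.00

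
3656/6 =609+1/3 = 609.33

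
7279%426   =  37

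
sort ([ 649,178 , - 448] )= [  -  448, 178 , 649] 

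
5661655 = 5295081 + 366574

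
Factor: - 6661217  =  - 6661217^1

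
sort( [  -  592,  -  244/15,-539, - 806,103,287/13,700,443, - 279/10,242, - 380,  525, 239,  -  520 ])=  [  -  806,-592, - 539,-520, - 380,  -  279/10, - 244/15, 287/13  ,  103, 239, 242,443 , 525, 700]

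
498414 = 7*71202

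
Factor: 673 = 673^1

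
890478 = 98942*9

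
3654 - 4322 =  - 668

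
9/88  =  9/88 =0.10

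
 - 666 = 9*( - 74)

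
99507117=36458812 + 63048305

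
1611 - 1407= 204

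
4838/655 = 4838/655 = 7.39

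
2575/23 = 111 + 22/23 = 111.96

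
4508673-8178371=  -  3669698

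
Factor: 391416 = 2^3*3^1 * 47^1*347^1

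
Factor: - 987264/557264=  - 2^3*3^2*29^(-1 )*857^1 * 1201^( - 1) = -61704/34829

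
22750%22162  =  588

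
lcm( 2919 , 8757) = 8757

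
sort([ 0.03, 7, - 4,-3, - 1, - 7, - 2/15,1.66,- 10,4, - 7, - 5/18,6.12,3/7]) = [ - 10 , - 7,  -  7, - 4, - 3 , - 1, - 5/18, - 2/15,0.03, 3/7,1.66,4,6.12 , 7]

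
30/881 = 30/881 = 0.03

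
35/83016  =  35/83016 = 0.00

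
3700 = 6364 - 2664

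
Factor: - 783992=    - 2^3*11^1 * 59^1*151^1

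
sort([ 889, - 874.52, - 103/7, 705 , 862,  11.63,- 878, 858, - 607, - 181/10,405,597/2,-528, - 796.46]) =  [ - 878,-874.52,-796.46,-607,-528, - 181/10, - 103/7,11.63, 597/2, 405, 705,  858, 862, 889 ] 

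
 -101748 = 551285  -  653033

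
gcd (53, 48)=1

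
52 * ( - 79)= - 4108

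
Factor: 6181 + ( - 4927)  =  2^1*3^1*11^1*19^1   =  1254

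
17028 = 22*774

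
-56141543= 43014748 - 99156291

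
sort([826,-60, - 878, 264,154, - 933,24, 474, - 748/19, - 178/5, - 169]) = [ - 933, - 878, - 169 , - 60, - 748/19, - 178/5, 24  ,  154, 264, 474 , 826 ] 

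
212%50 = 12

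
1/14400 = 1/14400 = 0.00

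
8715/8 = 8715/8 = 1089.38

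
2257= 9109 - 6852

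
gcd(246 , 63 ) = 3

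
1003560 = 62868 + 940692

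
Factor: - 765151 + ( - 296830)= - 1061981 = - 251^1*4231^1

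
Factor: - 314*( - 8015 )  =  2^1*5^1* 7^1*157^1* 229^1  =  2516710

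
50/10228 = 25/5114 = 0.00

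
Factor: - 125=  - 5^3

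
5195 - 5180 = 15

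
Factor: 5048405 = 5^1*17^1*59393^1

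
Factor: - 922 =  -2^1* 461^1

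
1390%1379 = 11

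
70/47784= 35/23892 = 0.00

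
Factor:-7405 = -5^1*1481^1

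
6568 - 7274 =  - 706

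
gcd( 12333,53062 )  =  1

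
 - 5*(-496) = 2480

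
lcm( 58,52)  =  1508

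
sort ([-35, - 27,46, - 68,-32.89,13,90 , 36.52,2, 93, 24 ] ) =[- 68, - 35, -32.89,-27 , 2, 13,24,36.52,46,90,93 ]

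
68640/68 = 17160/17 = 1009.41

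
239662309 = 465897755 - 226235446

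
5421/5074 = 1+347/5074= 1.07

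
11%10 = 1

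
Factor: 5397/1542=2^( -1 )* 7^1  =  7/2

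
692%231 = 230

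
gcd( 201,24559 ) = 1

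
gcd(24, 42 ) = 6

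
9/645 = 3/215= 0.01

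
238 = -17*(  -  14 ) 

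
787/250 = 787/250 = 3.15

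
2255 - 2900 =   -  645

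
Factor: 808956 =2^2*3^2*23^1*977^1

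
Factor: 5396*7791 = 42040236=2^2*3^1 * 7^2*19^1 * 53^1*71^1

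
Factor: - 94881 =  - 3^1 * 31627^1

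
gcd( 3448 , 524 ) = 4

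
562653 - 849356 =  - 286703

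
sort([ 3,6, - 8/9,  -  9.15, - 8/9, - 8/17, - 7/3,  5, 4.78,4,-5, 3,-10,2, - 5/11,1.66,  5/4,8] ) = [ - 10,-9.15,-5,-7/3, - 8/9, -8/9, -8/17,-5/11,5/4,1.66,2,3,3, 4, 4.78,5,  6,8]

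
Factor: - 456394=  - 2^1*228197^1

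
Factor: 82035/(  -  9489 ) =  -  27345/3163= -3^1*5^1*1823^1*3163^(  -  1)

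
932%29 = 4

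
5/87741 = 5/87741  =  0.00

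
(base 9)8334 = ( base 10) 6106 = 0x17da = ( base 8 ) 13732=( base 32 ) 5uq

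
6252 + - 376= 5876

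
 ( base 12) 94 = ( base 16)70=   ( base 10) 112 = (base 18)64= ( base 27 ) 44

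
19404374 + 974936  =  20379310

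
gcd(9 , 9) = 9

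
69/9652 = 69/9652= 0.01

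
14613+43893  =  58506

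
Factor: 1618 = 2^1*809^1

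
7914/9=2638/3  =  879.33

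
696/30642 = 116/5107 =0.02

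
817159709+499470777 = 1316630486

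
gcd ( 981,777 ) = 3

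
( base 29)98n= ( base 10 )7824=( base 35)6DJ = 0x1e90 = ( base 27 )AJL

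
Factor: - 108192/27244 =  - 552/139 = - 2^3*3^1*23^1*139^(-1)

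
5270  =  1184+4086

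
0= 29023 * 0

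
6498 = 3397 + 3101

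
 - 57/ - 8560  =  57/8560 = 0.01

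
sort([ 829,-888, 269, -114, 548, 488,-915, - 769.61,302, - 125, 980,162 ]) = [ - 915,-888, - 769.61, - 125,-114,162,269, 302,  488,548,  829, 980] 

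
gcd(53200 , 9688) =56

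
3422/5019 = 3422/5019 = 0.68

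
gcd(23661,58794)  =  717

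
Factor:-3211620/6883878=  - 2^1*5^1*17^(-1) * 53527^1 * 67489^ ( - 1 )  =  -535270/1147313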